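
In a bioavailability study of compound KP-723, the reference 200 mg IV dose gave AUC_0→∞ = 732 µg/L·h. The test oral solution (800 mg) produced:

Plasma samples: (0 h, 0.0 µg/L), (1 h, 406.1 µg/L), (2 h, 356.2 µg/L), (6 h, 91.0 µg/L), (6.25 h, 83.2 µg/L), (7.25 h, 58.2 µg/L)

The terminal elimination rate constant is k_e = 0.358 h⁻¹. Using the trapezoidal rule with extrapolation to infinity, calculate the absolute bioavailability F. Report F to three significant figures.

Trapezoidal AUC_0→7.25 (oral solution):
  [0→1]: (0.0+406.1)/2 × 1 = 203.05
  [1→2]: (406.1+356.2)/2 × 1 = 381.15
  [2→6]: (356.2+91.0)/2 × 4 = 894.4
  [6→6.25]: (91.0+83.2)/2 × 0.25 = 21.775
  [6.25→7.25]: (83.2+58.2)/2 × 1 = 70.7
  Sum = 1571.075 µg/L·h
Tail: C_last/k_e = 58.2/0.358 = 162.570
AUC_0→∞ (oral solution) = 1571.075 + 162.570 = 1733.645 µg/L·h
F = (AUC_ev/D_ev)/(AUC_iv/D_iv) = (1733.645/800)/(732/200) = 2.16706/3.66 = 0.5921

F = 0.592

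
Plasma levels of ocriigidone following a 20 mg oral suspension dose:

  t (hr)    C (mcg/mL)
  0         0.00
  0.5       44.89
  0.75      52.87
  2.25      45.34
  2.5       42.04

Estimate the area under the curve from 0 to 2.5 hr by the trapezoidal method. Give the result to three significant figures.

AUC = 108 mcg/mL·hr

Trapezoidal AUC_0→2.5:
  [0→0.5]: (0.00+44.89)/2 × 0.5 = 11.2225
  [0.5→0.75]: (44.89+52.87)/2 × 0.25 = 12.22
  [0.75→2.25]: (52.87+45.34)/2 × 1.5 = 73.6575
  [2.25→2.5]: (45.34+42.04)/2 × 0.25 = 10.9225
  Sum = 108.0225 mcg/mL·hr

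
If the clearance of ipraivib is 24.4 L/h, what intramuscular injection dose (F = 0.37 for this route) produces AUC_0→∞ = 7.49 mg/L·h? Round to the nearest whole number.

Dose = CL × AUC_0→∞ / F
     = 24.4 × 7.49 / 0.37 = 493.935 mg

Dose = 494 mg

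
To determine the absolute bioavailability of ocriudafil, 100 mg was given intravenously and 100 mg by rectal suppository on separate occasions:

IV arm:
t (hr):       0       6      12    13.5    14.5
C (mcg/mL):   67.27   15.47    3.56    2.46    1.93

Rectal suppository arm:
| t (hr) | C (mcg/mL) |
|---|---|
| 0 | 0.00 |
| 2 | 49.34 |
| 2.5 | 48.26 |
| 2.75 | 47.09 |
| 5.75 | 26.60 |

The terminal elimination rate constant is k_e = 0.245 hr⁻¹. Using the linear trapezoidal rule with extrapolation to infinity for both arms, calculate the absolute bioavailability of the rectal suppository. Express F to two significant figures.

Trapezoidal AUC_0→14.5 (IV):
  [0→6]: (67.27+15.47)/2 × 6 = 248.22
  [6→12]: (15.47+3.56)/2 × 6 = 57.09
  [12→13.5]: (3.56+2.46)/2 × 1.5 = 4.515
  [13.5→14.5]: (2.46+1.93)/2 × 1 = 2.195
  Sum = 312.02 mcg/mL·hr
IV tail: 1.93/0.245 = 7.878; AUC_iv,0→∞ = 312.02 + 7.878 = 319.898 mcg/mL·hr
Trapezoidal AUC_0→5.75 (rectal suppository):
  [0→2]: (0.00+49.34)/2 × 2 = 49.34
  [2→2.5]: (49.34+48.26)/2 × 0.5 = 24.4
  [2.5→2.75]: (48.26+47.09)/2 × 0.25 = 11.91875
  [2.75→5.75]: (47.09+26.60)/2 × 3 = 110.535
  Sum = 196.19375 mcg/mL·hr
rectal suppository tail: 26.60/0.245 = 108.571; AUC_ev,0→∞ = 196.19375 + 108.571 = 304.76475 mcg/mL·hr
F = (AUC_ev/D_ev)/(AUC_iv/D_iv) = (304.76475/100)/(319.898/100) = 3.0476475/3.19898 = 0.9527

F = 0.95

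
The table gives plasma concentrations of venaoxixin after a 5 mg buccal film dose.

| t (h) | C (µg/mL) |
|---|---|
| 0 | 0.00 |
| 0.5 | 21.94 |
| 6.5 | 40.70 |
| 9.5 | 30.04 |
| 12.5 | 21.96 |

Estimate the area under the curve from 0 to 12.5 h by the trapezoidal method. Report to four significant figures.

AUC = 377.5 µg/mL·h

Trapezoidal AUC_0→12.5:
  [0→0.5]: (0.00+21.94)/2 × 0.5 = 5.485
  [0.5→6.5]: (21.94+40.70)/2 × 6 = 187.92
  [6.5→9.5]: (40.70+30.04)/2 × 3 = 106.11
  [9.5→12.5]: (30.04+21.96)/2 × 3 = 78.0
  Sum = 377.515 µg/mL·h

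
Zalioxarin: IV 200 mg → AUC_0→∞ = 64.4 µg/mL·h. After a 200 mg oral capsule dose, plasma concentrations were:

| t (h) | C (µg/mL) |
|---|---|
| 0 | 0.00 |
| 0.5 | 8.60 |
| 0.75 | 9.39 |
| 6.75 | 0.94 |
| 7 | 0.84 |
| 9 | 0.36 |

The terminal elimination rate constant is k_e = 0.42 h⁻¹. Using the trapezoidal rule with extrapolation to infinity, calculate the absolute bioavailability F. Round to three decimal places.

F = 0.585

Trapezoidal AUC_0→9 (oral capsule):
  [0→0.5]: (0.00+8.60)/2 × 0.5 = 2.15
  [0.5→0.75]: (8.60+9.39)/2 × 0.25 = 2.24875
  [0.75→6.75]: (9.39+0.94)/2 × 6 = 30.99
  [6.75→7]: (0.94+0.84)/2 × 0.25 = 0.2225
  [7→9]: (0.84+0.36)/2 × 2 = 1.2
  Sum = 36.81125 µg/mL·h
Tail: C_last/k_e = 0.36/0.42 = 0.857
AUC_0→∞ (oral capsule) = 36.81125 + 0.857 = 37.66825 µg/mL·h
F = (AUC_ev/D_ev)/(AUC_iv/D_iv) = (37.66825/200)/(64.4/200) = 0.18834125/0.322 = 0.5849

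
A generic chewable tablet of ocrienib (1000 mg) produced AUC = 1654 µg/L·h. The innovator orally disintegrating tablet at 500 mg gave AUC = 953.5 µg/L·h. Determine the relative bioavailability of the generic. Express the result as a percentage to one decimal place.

F_rel = 86.7%

F_rel = (AUC_test/D_test) / (AUC_ref/D_ref)
      = (1654/1000) / (953.5/500)
      = 1.654 / 1.907 = 0.8673 = 86.73%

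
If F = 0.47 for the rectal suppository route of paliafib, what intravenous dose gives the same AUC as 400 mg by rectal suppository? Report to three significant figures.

Systemic exposure from an extravascular dose = F × D_ev, so the equivalent IV dose is F × D_ev.
D_iv = F × D_ev = 0.47 × 400 = 188 mg

D_iv = 188 mg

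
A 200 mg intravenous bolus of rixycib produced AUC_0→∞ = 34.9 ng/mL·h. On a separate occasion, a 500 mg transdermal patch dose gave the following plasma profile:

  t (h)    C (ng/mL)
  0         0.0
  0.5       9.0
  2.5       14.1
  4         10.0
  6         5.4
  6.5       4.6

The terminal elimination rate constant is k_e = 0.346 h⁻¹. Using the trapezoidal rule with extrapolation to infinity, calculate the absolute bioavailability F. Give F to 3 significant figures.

Trapezoidal AUC_0→6.5 (transdermal patch):
  [0→0.5]: (0.0+9.0)/2 × 0.5 = 2.25
  [0.5→2.5]: (9.0+14.1)/2 × 2 = 23.1
  [2.5→4]: (14.1+10.0)/2 × 1.5 = 18.075
  [4→6]: (10.0+5.4)/2 × 2 = 15.4
  [6→6.5]: (5.4+4.6)/2 × 0.5 = 2.5
  Sum = 61.325 ng/mL·h
Tail: C_last/k_e = 4.6/0.346 = 13.295
AUC_0→∞ (transdermal patch) = 61.325 + 13.295 = 74.62 ng/mL·h
F = (AUC_ev/D_ev)/(AUC_iv/D_iv) = (74.62/500)/(34.9/200) = 0.14924/0.1745 = 0.8552

F = 0.855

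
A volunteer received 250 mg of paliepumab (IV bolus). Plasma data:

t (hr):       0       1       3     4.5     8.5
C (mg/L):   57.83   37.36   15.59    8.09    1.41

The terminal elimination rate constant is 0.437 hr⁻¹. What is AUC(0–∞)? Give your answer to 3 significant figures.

AUC = 141 mg/L·hr

Trapezoidal AUC_0→8.5:
  [0→1]: (57.83+37.36)/2 × 1 = 47.595
  [1→3]: (37.36+15.59)/2 × 2 = 52.95
  [3→4.5]: (15.59+8.09)/2 × 1.5 = 17.76
  [4.5→8.5]: (8.09+1.41)/2 × 4 = 19.0
  Sum = 137.305 mg/L·hr
Extrapolated tail: C_last / k_e = 1.41 / 0.437 = 3.227
AUC_0→∞ = 137.305 + 3.227 = 140.532 mg/L·hr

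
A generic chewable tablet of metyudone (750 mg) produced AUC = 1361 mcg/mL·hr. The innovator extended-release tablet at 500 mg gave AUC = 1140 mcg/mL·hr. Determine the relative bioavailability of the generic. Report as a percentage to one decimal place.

F_rel = (AUC_test/D_test) / (AUC_ref/D_ref)
      = (1361/750) / (1140/500)
      = 1.81467 / 2.28 = 0.7959 = 79.59%

F_rel = 79.6%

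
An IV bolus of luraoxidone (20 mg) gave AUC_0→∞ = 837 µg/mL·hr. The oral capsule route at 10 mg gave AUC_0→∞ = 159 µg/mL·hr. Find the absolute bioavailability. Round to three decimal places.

F = 0.380

F = (AUC_ev / D_ev) / (AUC_iv / D_iv)
  = (159/10) / (837/20)
  = 15.9 / 41.85 = 0.3799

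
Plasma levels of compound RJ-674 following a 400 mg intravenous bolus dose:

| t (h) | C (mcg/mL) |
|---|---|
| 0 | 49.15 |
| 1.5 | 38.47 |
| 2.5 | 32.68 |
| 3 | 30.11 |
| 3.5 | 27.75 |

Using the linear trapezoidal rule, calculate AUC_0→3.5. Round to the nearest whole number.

AUC = 131 mcg/mL·h

Trapezoidal AUC_0→3.5:
  [0→1.5]: (49.15+38.47)/2 × 1.5 = 65.715
  [1.5→2.5]: (38.47+32.68)/2 × 1 = 35.575
  [2.5→3]: (32.68+30.11)/2 × 0.5 = 15.6975
  [3→3.5]: (30.11+27.75)/2 × 0.5 = 14.465
  Sum = 131.4525 mcg/mL·h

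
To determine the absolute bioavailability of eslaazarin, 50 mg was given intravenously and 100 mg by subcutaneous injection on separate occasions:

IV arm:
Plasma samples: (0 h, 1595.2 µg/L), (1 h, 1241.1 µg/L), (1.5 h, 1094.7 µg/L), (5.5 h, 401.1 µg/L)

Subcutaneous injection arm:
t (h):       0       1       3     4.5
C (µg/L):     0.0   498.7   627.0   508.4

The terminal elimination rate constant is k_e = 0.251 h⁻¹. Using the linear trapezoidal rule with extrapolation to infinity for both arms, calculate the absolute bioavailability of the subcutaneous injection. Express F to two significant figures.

F = 0.32

Trapezoidal AUC_0→5.5 (IV):
  [0→1]: (1595.2+1241.1)/2 × 1 = 1418.15
  [1→1.5]: (1241.1+1094.7)/2 × 0.5 = 583.95
  [1.5→5.5]: (1094.7+401.1)/2 × 4 = 2991.6
  Sum = 4993.7 µg/L·h
IV tail: 401.1/0.251 = 1598.008; AUC_iv,0→∞ = 4993.7 + 1598.008 = 6591.708 µg/L·h
Trapezoidal AUC_0→4.5 (subcutaneous injection):
  [0→1]: (0.0+498.7)/2 × 1 = 249.35
  [1→3]: (498.7+627.0)/2 × 2 = 1125.7
  [3→4.5]: (627.0+508.4)/2 × 1.5 = 851.55
  Sum = 2226.6 µg/L·h
subcutaneous injection tail: 508.4/0.251 = 2025.498; AUC_ev,0→∞ = 2226.6 + 2025.498 = 4252.098 µg/L·h
F = (AUC_ev/D_ev)/(AUC_iv/D_iv) = (4252.098/100)/(6591.708/50) = 42.52098/131.83416 = 0.3225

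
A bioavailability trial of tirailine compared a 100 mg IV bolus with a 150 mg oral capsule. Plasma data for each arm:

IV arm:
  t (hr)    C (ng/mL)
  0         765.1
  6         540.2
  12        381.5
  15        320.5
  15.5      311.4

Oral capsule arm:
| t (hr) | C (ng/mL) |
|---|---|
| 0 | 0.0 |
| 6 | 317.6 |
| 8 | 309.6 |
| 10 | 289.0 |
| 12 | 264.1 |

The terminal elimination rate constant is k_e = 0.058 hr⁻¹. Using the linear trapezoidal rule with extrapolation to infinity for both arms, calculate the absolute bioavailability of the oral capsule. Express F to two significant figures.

F = 0.37

Trapezoidal AUC_0→15.5 (IV):
  [0→6]: (765.1+540.2)/2 × 6 = 3915.9
  [6→12]: (540.2+381.5)/2 × 6 = 2765.1
  [12→15]: (381.5+320.5)/2 × 3 = 1053.0
  [15→15.5]: (320.5+311.4)/2 × 0.5 = 157.975
  Sum = 7891.975 ng/mL·hr
IV tail: 311.4/0.058 = 5368.966; AUC_iv,0→∞ = 7891.975 + 5368.966 = 13260.941 ng/mL·hr
Trapezoidal AUC_0→12 (oral capsule):
  [0→6]: (0.0+317.6)/2 × 6 = 952.8
  [6→8]: (317.6+309.6)/2 × 2 = 627.2
  [8→10]: (309.6+289.0)/2 × 2 = 598.6
  [10→12]: (289.0+264.1)/2 × 2 = 553.1
  Sum = 2731.7 ng/mL·hr
oral capsule tail: 264.1/0.058 = 4553.448; AUC_ev,0→∞ = 2731.7 + 4553.448 = 7285.148 ng/mL·hr
F = (AUC_ev/D_ev)/(AUC_iv/D_iv) = (7285.148/150)/(13260.941/100) = 48.5677/132.60941 = 0.3662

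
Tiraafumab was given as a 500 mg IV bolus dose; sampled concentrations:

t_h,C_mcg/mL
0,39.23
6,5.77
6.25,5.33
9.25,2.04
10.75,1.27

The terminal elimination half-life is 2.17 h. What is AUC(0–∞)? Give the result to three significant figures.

AUC = 154 mcg/mL·h

Trapezoidal AUC_0→10.75:
  [0→6]: (39.23+5.77)/2 × 6 = 135.0
  [6→6.25]: (5.77+5.33)/2 × 0.25 = 1.3875
  [6.25→9.25]: (5.33+2.04)/2 × 3 = 11.055
  [9.25→10.75]: (2.04+1.27)/2 × 1.5 = 2.4825
  Sum = 149.925 mcg/mL·h
k_e = ln2 / t½ = 0.693147 / 2.17 = 0.3194 h^-1
Extrapolated tail: C_last / k_e = 1.27 / 0.3194 = 3.976
AUC_0→∞ = 149.925 + 3.976 = 153.901 mcg/mL·h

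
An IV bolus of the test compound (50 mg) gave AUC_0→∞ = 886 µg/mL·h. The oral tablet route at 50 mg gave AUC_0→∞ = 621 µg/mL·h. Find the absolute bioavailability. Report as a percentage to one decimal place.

F = (AUC_ev / D_ev) / (AUC_iv / D_iv)
  = (621/50) / (886/50)
  = 12.42 / 17.72 = 0.7009
  = 70.09%

F = 70.1%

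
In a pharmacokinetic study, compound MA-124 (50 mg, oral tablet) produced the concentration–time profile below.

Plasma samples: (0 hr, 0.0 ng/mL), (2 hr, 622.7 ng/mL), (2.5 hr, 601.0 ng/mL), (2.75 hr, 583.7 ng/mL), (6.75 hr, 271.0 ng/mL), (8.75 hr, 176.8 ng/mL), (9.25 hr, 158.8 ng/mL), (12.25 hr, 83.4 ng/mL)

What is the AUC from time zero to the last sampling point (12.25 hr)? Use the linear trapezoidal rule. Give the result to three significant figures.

Trapezoidal AUC_0→12.25:
  [0→2]: (0.0+622.7)/2 × 2 = 622.7
  [2→2.5]: (622.7+601.0)/2 × 0.5 = 305.925
  [2.5→2.75]: (601.0+583.7)/2 × 0.25 = 148.0875
  [2.75→6.75]: (583.7+271.0)/2 × 4 = 1709.4
  [6.75→8.75]: (271.0+176.8)/2 × 2 = 447.8
  [8.75→9.25]: (176.8+158.8)/2 × 0.5 = 83.9
  [9.25→12.25]: (158.8+83.4)/2 × 3 = 363.3
  Sum = 3681.1125 ng/mL·hr

AUC = 3680 ng/mL·hr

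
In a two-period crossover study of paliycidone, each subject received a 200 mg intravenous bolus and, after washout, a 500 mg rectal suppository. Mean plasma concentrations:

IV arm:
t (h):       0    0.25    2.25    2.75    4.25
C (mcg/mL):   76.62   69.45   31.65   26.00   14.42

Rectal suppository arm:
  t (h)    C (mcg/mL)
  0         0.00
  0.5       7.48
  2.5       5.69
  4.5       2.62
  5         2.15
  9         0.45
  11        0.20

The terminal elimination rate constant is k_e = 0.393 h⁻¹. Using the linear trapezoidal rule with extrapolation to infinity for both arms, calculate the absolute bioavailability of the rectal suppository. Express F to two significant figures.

F = 0.062

Trapezoidal AUC_0→4.25 (IV):
  [0→0.25]: (76.62+69.45)/2 × 0.25 = 18.25875
  [0.25→2.25]: (69.45+31.65)/2 × 2 = 101.1
  [2.25→2.75]: (31.65+26.00)/2 × 0.5 = 14.4125
  [2.75→4.25]: (26.00+14.42)/2 × 1.5 = 30.315
  Sum = 164.08625 mcg/mL·h
IV tail: 14.42/0.393 = 36.692; AUC_iv,0→∞ = 164.08625 + 36.692 = 200.77825 mcg/mL·h
Trapezoidal AUC_0→11 (rectal suppository):
  [0→0.5]: (0.00+7.48)/2 × 0.5 = 1.87
  [0.5→2.5]: (7.48+5.69)/2 × 2 = 13.17
  [2.5→4.5]: (5.69+2.62)/2 × 2 = 8.31
  [4.5→5]: (2.62+2.15)/2 × 0.5 = 1.1925
  [5→9]: (2.15+0.45)/2 × 4 = 5.2
  [9→11]: (0.45+0.20)/2 × 2 = 0.65
  Sum = 30.3925 mcg/mL·h
rectal suppository tail: 0.20/0.393 = 0.509; AUC_ev,0→∞ = 30.3925 + 0.509 = 30.9015 mcg/mL·h
F = (AUC_ev/D_ev)/(AUC_iv/D_iv) = (30.9015/500)/(200.77825/200) = 0.061803/1.00389 = 0.0616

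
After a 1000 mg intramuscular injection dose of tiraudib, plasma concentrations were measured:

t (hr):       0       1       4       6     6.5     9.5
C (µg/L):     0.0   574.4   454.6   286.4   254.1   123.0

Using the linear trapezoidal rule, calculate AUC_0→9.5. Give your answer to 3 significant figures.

Trapezoidal AUC_0→9.5:
  [0→1]: (0.0+574.4)/2 × 1 = 287.2
  [1→4]: (574.4+454.6)/2 × 3 = 1543.5
  [4→6]: (454.6+286.4)/2 × 2 = 741.0
  [6→6.5]: (286.4+254.1)/2 × 0.5 = 135.125
  [6.5→9.5]: (254.1+123.0)/2 × 3 = 565.65
  Sum = 3272.475 µg/L·hr

AUC = 3270 µg/L·hr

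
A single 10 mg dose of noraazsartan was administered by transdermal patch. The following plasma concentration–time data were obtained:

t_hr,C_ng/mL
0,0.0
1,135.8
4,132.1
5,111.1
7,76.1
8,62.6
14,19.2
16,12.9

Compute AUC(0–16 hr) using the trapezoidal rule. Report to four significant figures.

Trapezoidal AUC_0→16:
  [0→1]: (0.0+135.8)/2 × 1 = 67.9
  [1→4]: (135.8+132.1)/2 × 3 = 401.85
  [4→5]: (132.1+111.1)/2 × 1 = 121.6
  [5→7]: (111.1+76.1)/2 × 2 = 187.2
  [7→8]: (76.1+62.6)/2 × 1 = 69.35
  [8→14]: (62.6+19.2)/2 × 6 = 245.4
  [14→16]: (19.2+12.9)/2 × 2 = 32.1
  Sum = 1125.4 ng/mL·hr

AUC = 1125 ng/mL·hr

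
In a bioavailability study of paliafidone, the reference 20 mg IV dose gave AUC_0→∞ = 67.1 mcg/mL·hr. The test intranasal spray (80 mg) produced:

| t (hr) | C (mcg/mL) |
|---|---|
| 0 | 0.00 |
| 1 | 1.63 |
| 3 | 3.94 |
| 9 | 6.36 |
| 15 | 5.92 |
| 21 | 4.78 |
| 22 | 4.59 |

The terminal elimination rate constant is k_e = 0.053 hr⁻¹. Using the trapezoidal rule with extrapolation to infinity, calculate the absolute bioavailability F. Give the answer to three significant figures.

Trapezoidal AUC_0→22 (intranasal spray):
  [0→1]: (0.00+1.63)/2 × 1 = 0.815
  [1→3]: (1.63+3.94)/2 × 2 = 5.57
  [3→9]: (3.94+6.36)/2 × 6 = 30.9
  [9→15]: (6.36+5.92)/2 × 6 = 36.84
  [15→21]: (5.92+4.78)/2 × 6 = 32.1
  [21→22]: (4.78+4.59)/2 × 1 = 4.685
  Sum = 110.91 mcg/mL·hr
Tail: C_last/k_e = 4.59/0.053 = 86.604
AUC_0→∞ (intranasal spray) = 110.91 + 86.604 = 197.514 mcg/mL·hr
F = (AUC_ev/D_ev)/(AUC_iv/D_iv) = (197.514/80)/(67.1/20) = 2.468925/3.355 = 0.7359

F = 0.736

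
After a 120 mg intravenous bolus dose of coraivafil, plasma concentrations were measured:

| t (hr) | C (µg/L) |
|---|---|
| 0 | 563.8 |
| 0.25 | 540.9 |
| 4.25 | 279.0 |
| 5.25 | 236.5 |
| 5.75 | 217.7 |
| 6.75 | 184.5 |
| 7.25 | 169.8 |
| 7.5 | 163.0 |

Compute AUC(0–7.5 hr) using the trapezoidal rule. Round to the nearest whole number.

AUC = 2480 µg/L·hr

Trapezoidal AUC_0→7.5:
  [0→0.25]: (563.8+540.9)/2 × 0.25 = 138.0875
  [0.25→4.25]: (540.9+279.0)/2 × 4 = 1639.8
  [4.25→5.25]: (279.0+236.5)/2 × 1 = 257.75
  [5.25→5.75]: (236.5+217.7)/2 × 0.5 = 113.55
  [5.75→6.75]: (217.7+184.5)/2 × 1 = 201.1
  [6.75→7.25]: (184.5+169.8)/2 × 0.5 = 88.575
  [7.25→7.5]: (169.8+163.0)/2 × 0.25 = 41.6
  Sum = 2480.4625 µg/L·hr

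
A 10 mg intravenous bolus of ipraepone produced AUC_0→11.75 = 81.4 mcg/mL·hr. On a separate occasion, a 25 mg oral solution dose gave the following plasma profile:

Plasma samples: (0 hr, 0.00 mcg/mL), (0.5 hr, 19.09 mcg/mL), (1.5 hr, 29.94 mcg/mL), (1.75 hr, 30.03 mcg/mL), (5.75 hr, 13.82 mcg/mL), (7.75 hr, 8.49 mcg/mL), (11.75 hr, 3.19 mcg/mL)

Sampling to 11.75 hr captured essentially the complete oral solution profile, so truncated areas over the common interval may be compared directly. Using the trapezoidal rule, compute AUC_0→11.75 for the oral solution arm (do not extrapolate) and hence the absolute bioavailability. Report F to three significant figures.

Trapezoidal AUC_0→11.75 (oral solution):
  [0→0.5]: (0.00+19.09)/2 × 0.5 = 4.7725
  [0.5→1.5]: (19.09+29.94)/2 × 1 = 24.515
  [1.5→1.75]: (29.94+30.03)/2 × 0.25 = 7.49625
  [1.75→5.75]: (30.03+13.82)/2 × 4 = 87.7
  [5.75→7.75]: (13.82+8.49)/2 × 2 = 22.31
  [7.75→11.75]: (8.49+3.19)/2 × 4 = 23.36
  Sum = 170.15375 mcg/mL·hr
F = (AUC_ev/D_ev)/(AUC_iv/D_iv) = (170.15375/25)/(81.4/10) = 6.80615/8.14 = 0.8361

F = 0.836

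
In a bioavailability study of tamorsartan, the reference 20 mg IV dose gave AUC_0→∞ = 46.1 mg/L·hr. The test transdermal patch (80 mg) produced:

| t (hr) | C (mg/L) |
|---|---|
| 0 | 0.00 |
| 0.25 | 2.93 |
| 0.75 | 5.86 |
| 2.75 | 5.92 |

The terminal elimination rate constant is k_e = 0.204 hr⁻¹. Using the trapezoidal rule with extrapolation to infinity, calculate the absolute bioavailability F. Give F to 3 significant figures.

Trapezoidal AUC_0→2.75 (transdermal patch):
  [0→0.25]: (0.00+2.93)/2 × 0.25 = 0.36625
  [0.25→0.75]: (2.93+5.86)/2 × 0.5 = 2.1975
  [0.75→2.75]: (5.86+5.92)/2 × 2 = 11.78
  Sum = 14.34375 mg/L·hr
Tail: C_last/k_e = 5.92/0.204 = 29.020
AUC_0→∞ (transdermal patch) = 14.34375 + 29.020 = 43.36375 mg/L·hr
F = (AUC_ev/D_ev)/(AUC_iv/D_iv) = (43.36375/80)/(46.1/20) = 0.542047/2.305 = 0.2352

F = 0.235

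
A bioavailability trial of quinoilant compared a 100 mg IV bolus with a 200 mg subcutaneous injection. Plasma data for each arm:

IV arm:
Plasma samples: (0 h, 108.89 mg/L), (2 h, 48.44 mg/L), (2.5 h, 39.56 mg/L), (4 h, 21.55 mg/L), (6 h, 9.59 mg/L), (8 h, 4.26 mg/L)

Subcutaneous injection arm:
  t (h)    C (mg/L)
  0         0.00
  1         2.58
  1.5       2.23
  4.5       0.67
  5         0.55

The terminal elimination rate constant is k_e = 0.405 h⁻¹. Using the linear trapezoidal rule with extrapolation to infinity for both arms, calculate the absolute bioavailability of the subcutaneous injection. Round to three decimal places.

F = 0.015

Trapezoidal AUC_0→8 (IV):
  [0→2]: (108.89+48.44)/2 × 2 = 157.33
  [2→2.5]: (48.44+39.56)/2 × 0.5 = 22.0
  [2.5→4]: (39.56+21.55)/2 × 1.5 = 45.8325
  [4→6]: (21.55+9.59)/2 × 2 = 31.14
  [6→8]: (9.59+4.26)/2 × 2 = 13.85
  Sum = 270.1525 mg/L·h
IV tail: 4.26/0.405 = 10.519; AUC_iv,0→∞ = 270.1525 + 10.519 = 280.6715 mg/L·h
Trapezoidal AUC_0→5 (subcutaneous injection):
  [0→1]: (0.00+2.58)/2 × 1 = 1.29
  [1→1.5]: (2.58+2.23)/2 × 0.5 = 1.2025
  [1.5→4.5]: (2.23+0.67)/2 × 3 = 4.35
  [4.5→5]: (0.67+0.55)/2 × 0.5 = 0.305
  Sum = 7.1475 mg/L·h
subcutaneous injection tail: 0.55/0.405 = 1.358; AUC_ev,0→∞ = 7.1475 + 1.358 = 8.5055 mg/L·h
F = (AUC_ev/D_ev)/(AUC_iv/D_iv) = (8.5055/200)/(280.6715/100) = 0.0425275/2.806715 = 0.0152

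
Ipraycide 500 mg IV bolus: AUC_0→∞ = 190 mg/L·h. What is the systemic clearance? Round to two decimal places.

CL = 2.63 L/h

CL = Dose_iv / AUC_0→∞
   = 500 / 190 = 2.63158 L/h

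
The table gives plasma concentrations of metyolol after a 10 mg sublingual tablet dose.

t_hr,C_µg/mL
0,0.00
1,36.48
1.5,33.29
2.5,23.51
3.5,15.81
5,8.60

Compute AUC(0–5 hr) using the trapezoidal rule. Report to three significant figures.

Trapezoidal AUC_0→5:
  [0→1]: (0.00+36.48)/2 × 1 = 18.24
  [1→1.5]: (36.48+33.29)/2 × 0.5 = 17.4425
  [1.5→2.5]: (33.29+23.51)/2 × 1 = 28.4
  [2.5→3.5]: (23.51+15.81)/2 × 1 = 19.66
  [3.5→5]: (15.81+8.60)/2 × 1.5 = 18.3075
  Sum = 102.05 µg/mL·hr

AUC = 102 µg/mL·hr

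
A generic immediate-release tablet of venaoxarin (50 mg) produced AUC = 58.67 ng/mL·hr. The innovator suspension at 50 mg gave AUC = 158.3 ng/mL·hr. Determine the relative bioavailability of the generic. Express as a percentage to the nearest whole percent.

F_rel = 37%

F_rel = (AUC_test/D_test) / (AUC_ref/D_ref)
      = (58.67/50) / (158.3/50)
      = 1.1734 / 3.166 = 0.3706 = 37.06%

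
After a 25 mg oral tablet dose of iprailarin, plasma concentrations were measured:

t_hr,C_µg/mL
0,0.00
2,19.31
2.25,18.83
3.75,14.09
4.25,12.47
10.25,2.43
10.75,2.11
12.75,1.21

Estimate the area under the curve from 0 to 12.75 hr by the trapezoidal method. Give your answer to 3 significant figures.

Trapezoidal AUC_0→12.75:
  [0→2]: (0.00+19.31)/2 × 2 = 19.31
  [2→2.25]: (19.31+18.83)/2 × 0.25 = 4.7675
  [2.25→3.75]: (18.83+14.09)/2 × 1.5 = 24.69
  [3.75→4.25]: (14.09+12.47)/2 × 0.5 = 6.64
  [4.25→10.25]: (12.47+2.43)/2 × 6 = 44.7
  [10.25→10.75]: (2.43+2.11)/2 × 0.5 = 1.135
  [10.75→12.75]: (2.11+1.21)/2 × 2 = 3.32
  Sum = 104.5625 µg/mL·hr

AUC = 105 µg/mL·hr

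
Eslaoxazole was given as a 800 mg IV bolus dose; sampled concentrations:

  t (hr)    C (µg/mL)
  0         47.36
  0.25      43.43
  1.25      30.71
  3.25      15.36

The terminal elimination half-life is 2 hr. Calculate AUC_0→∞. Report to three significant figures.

AUC = 139 µg/mL·hr

Trapezoidal AUC_0→3.25:
  [0→0.25]: (47.36+43.43)/2 × 0.25 = 11.34875
  [0.25→1.25]: (43.43+30.71)/2 × 1 = 37.07
  [1.25→3.25]: (30.71+15.36)/2 × 2 = 46.07
  Sum = 94.48875 µg/mL·hr
k_e = ln2 / t½ = 0.693147 / 2 = 0.3466 hr^-1
Extrapolated tail: C_last / k_e = 15.36 / 0.3466 = 44.316
AUC_0→∞ = 94.48875 + 44.316 = 138.80475 µg/mL·hr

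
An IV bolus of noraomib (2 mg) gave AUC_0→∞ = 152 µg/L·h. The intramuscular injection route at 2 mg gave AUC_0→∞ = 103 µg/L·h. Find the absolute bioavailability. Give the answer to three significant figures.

F = (AUC_ev / D_ev) / (AUC_iv / D_iv)
  = (103/2) / (152/2)
  = 51.5 / 76 = 0.6776

F = 0.678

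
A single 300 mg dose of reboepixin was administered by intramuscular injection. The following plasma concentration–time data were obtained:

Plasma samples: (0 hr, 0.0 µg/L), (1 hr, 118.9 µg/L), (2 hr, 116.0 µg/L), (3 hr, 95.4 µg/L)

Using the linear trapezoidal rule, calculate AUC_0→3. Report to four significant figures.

AUC = 282.6 µg/L·hr

Trapezoidal AUC_0→3:
  [0→1]: (0.0+118.9)/2 × 1 = 59.45
  [1→2]: (118.9+116.0)/2 × 1 = 117.45
  [2→3]: (116.0+95.4)/2 × 1 = 105.7
  Sum = 282.6 µg/L·hr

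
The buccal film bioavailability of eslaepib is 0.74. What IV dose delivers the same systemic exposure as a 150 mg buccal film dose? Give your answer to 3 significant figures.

Systemic exposure from an extravascular dose = F × D_ev, so the equivalent IV dose is F × D_ev.
D_iv = F × D_ev = 0.74 × 150 = 111 mg

D_iv = 111 mg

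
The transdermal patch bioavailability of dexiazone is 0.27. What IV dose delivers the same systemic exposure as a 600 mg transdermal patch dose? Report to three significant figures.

Systemic exposure from an extravascular dose = F × D_ev, so the equivalent IV dose is F × D_ev.
D_iv = F × D_ev = 0.27 × 600 = 162 mg

D_iv = 162 mg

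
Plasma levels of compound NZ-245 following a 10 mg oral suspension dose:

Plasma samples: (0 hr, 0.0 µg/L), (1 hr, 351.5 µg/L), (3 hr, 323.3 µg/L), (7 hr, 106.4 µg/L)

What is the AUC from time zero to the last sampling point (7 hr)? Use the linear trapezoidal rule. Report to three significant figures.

AUC = 1710 µg/L·hr

Trapezoidal AUC_0→7:
  [0→1]: (0.0+351.5)/2 × 1 = 175.75
  [1→3]: (351.5+323.3)/2 × 2 = 674.8
  [3→7]: (323.3+106.4)/2 × 4 = 859.4
  Sum = 1709.95 µg/L·hr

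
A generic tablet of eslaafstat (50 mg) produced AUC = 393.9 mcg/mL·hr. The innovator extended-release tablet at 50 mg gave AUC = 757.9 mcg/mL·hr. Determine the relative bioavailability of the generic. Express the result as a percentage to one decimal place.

F_rel = 52.0%

F_rel = (AUC_test/D_test) / (AUC_ref/D_ref)
      = (393.9/50) / (757.9/50)
      = 7.878 / 15.158 = 0.5197 = 51.97%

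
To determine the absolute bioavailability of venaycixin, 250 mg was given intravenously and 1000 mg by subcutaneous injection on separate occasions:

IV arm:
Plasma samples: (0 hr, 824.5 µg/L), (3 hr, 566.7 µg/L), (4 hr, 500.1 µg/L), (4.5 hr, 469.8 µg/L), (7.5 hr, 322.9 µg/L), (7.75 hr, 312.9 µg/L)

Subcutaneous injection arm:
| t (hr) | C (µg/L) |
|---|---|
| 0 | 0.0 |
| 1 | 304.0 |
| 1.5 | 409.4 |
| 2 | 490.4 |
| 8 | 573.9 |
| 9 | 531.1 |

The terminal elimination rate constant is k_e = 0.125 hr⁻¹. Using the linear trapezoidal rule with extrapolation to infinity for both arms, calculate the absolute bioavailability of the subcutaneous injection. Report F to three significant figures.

F = 0.322

Trapezoidal AUC_0→7.75 (IV):
  [0→3]: (824.5+566.7)/2 × 3 = 2086.8
  [3→4]: (566.7+500.1)/2 × 1 = 533.4
  [4→4.5]: (500.1+469.8)/2 × 0.5 = 242.475
  [4.5→7.5]: (469.8+322.9)/2 × 3 = 1189.05
  [7.5→7.75]: (322.9+312.9)/2 × 0.25 = 79.475
  Sum = 4131.2 µg/L·hr
IV tail: 312.9/0.125 = 2503.200; AUC_iv,0→∞ = 4131.2 + 2503.200 = 6634.4 µg/L·hr
Trapezoidal AUC_0→9 (subcutaneous injection):
  [0→1]: (0.0+304.0)/2 × 1 = 152.0
  [1→1.5]: (304.0+409.4)/2 × 0.5 = 178.35
  [1.5→2]: (409.4+490.4)/2 × 0.5 = 224.95
  [2→8]: (490.4+573.9)/2 × 6 = 3192.9
  [8→9]: (573.9+531.1)/2 × 1 = 552.5
  Sum = 4300.7 µg/L·hr
subcutaneous injection tail: 531.1/0.125 = 4248.800; AUC_ev,0→∞ = 4300.7 + 4248.800 = 8549.5 µg/L·hr
F = (AUC_ev/D_ev)/(AUC_iv/D_iv) = (8549.5/1000)/(6634.4/250) = 8.5495/26.5376 = 0.3222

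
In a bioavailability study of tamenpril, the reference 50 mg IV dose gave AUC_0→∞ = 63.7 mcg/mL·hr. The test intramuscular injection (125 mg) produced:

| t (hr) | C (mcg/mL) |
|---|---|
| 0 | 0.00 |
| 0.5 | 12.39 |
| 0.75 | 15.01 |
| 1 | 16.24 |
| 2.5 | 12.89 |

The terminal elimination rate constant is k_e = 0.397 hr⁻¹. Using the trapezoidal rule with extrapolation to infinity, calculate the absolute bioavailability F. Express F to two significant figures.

Trapezoidal AUC_0→2.5 (intramuscular injection):
  [0→0.5]: (0.00+12.39)/2 × 0.5 = 3.0975
  [0.5→0.75]: (12.39+15.01)/2 × 0.25 = 3.425
  [0.75→1]: (15.01+16.24)/2 × 0.25 = 3.90625
  [1→2.5]: (16.24+12.89)/2 × 1.5 = 21.8475
  Sum = 32.27625 mcg/mL·hr
Tail: C_last/k_e = 12.89/0.397 = 32.469
AUC_0→∞ (intramuscular injection) = 32.27625 + 32.469 = 64.74525 mcg/mL·hr
F = (AUC_ev/D_ev)/(AUC_iv/D_iv) = (64.74525/125)/(63.7/50) = 0.517962/1.274 = 0.4066

F = 0.41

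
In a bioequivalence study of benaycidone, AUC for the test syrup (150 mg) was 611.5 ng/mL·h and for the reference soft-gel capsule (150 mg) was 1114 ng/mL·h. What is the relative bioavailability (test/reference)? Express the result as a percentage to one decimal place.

F_rel = 54.9%

F_rel = (AUC_test/D_test) / (AUC_ref/D_ref)
      = (611.5/150) / (1114/150)
      = 4.07667 / 7.42667 = 0.5489 = 54.89%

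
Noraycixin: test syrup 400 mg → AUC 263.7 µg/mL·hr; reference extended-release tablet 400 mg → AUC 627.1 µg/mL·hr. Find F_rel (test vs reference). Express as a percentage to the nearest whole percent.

F_rel = (AUC_test/D_test) / (AUC_ref/D_ref)
      = (263.7/400) / (627.1/400)
      = 0.65925 / 1.56775 = 0.4205 = 42.05%

F_rel = 42%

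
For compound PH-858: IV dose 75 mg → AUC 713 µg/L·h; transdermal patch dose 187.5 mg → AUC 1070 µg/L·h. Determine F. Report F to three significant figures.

F = 0.600

F = (AUC_ev / D_ev) / (AUC_iv / D_iv)
  = (1070/187.5) / (713/75)
  = 5.70667 / 9.50667 = 0.6003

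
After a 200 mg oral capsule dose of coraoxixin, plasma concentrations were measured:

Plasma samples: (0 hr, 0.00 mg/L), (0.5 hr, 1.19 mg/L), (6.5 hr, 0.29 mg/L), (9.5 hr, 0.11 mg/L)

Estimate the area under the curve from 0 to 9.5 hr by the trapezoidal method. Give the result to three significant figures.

AUC = 5.34 mg/L·hr

Trapezoidal AUC_0→9.5:
  [0→0.5]: (0.00+1.19)/2 × 0.5 = 0.2975
  [0.5→6.5]: (1.19+0.29)/2 × 6 = 4.44
  [6.5→9.5]: (0.29+0.11)/2 × 3 = 0.6
  Sum = 5.3375 mg/L·hr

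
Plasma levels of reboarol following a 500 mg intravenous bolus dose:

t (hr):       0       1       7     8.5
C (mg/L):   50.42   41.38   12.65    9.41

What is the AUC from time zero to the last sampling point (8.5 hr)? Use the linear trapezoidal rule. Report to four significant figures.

AUC = 224.5 mg/L·hr

Trapezoidal AUC_0→8.5:
  [0→1]: (50.42+41.38)/2 × 1 = 45.9
  [1→7]: (41.38+12.65)/2 × 6 = 162.09
  [7→8.5]: (12.65+9.41)/2 × 1.5 = 16.545
  Sum = 224.535 mg/L·hr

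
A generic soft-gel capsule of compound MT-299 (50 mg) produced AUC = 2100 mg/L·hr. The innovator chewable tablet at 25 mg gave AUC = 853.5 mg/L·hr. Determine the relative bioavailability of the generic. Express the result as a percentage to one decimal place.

F_rel = (AUC_test/D_test) / (AUC_ref/D_ref)
      = (2100/50) / (853.5/25)
      = 42 / 34.14 = 1.2302 = 123.02%

F_rel = 123.0%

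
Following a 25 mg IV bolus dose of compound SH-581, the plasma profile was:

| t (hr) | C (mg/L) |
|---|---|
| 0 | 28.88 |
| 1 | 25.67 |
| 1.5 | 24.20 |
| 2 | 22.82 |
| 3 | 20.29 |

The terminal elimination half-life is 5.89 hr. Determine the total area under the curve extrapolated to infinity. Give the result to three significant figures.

AUC = 245 mg/L·hr

Trapezoidal AUC_0→3:
  [0→1]: (28.88+25.67)/2 × 1 = 27.275
  [1→1.5]: (25.67+24.20)/2 × 0.5 = 12.4675
  [1.5→2]: (24.20+22.82)/2 × 0.5 = 11.755
  [2→3]: (22.82+20.29)/2 × 1 = 21.555
  Sum = 73.0525 mg/L·hr
k_e = ln2 / t½ = 0.693147 / 5.89 = 0.1177 hr^-1
Extrapolated tail: C_last / k_e = 20.29 / 0.1177 = 172.387
AUC_0→∞ = 73.0525 + 172.387 = 245.4395 mg/L·hr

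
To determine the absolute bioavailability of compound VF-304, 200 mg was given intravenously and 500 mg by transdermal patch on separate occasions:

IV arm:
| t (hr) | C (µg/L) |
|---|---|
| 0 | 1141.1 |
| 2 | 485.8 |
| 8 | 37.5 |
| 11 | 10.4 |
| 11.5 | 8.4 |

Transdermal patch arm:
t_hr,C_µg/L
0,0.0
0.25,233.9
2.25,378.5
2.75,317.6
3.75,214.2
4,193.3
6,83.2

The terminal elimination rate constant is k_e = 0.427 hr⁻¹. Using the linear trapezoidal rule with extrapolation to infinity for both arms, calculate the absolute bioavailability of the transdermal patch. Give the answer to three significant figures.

Trapezoidal AUC_0→11.5 (IV):
  [0→2]: (1141.1+485.8)/2 × 2 = 1626.9
  [2→8]: (485.8+37.5)/2 × 6 = 1569.9
  [8→11]: (37.5+10.4)/2 × 3 = 71.85
  [11→11.5]: (10.4+8.4)/2 × 0.5 = 4.7
  Sum = 3273.35 µg/L·hr
IV tail: 8.4/0.427 = 19.672; AUC_iv,0→∞ = 3273.35 + 19.672 = 3293.022 µg/L·hr
Trapezoidal AUC_0→6 (transdermal patch):
  [0→0.25]: (0.0+233.9)/2 × 0.25 = 29.2375
  [0.25→2.25]: (233.9+378.5)/2 × 2 = 612.4
  [2.25→2.75]: (378.5+317.6)/2 × 0.5 = 174.025
  [2.75→3.75]: (317.6+214.2)/2 × 1 = 265.9
  [3.75→4]: (214.2+193.3)/2 × 0.25 = 50.9375
  [4→6]: (193.3+83.2)/2 × 2 = 276.5
  Sum = 1409.0 µg/L·hr
transdermal patch tail: 83.2/0.427 = 194.848; AUC_ev,0→∞ = 1409.0 + 194.848 = 1603.848 µg/L·hr
F = (AUC_ev/D_ev)/(AUC_iv/D_iv) = (1603.848/500)/(3293.022/200) = 3.207696/16.46511 = 0.1948

F = 0.195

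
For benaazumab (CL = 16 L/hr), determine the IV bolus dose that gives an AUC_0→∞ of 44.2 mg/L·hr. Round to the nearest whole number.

Dose_iv = CL × AUC_0→∞
     = 16 × 44.2 = 707.2 mg

Dose = 707 mg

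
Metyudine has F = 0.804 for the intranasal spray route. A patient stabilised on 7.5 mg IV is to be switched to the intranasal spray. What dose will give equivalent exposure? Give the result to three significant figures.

For equal systemic exposure: F × D_ev = D_iv
D_ev = D_iv / F = 7.5 / 0.804 = 9.32836 mg

D_intranasal = 9.33 mg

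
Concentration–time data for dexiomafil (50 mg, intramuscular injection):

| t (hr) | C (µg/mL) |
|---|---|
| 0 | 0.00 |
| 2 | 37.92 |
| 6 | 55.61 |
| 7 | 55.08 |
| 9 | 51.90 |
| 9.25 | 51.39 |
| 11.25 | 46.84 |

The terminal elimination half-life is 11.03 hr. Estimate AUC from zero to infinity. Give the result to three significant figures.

Trapezoidal AUC_0→11.25:
  [0→2]: (0.00+37.92)/2 × 2 = 37.92
  [2→6]: (37.92+55.61)/2 × 4 = 187.06
  [6→7]: (55.61+55.08)/2 × 1 = 55.345
  [7→9]: (55.08+51.90)/2 × 2 = 106.98
  [9→9.25]: (51.90+51.39)/2 × 0.25 = 12.91125
  [9.25→11.25]: (51.39+46.84)/2 × 2 = 98.23
  Sum = 498.44625 µg/mL·hr
k_e = ln2 / t½ = 0.693147 / 11.03 = 0.0628 hr^-1
Extrapolated tail: C_last / k_e = 46.84 / 0.0628 = 745.860
AUC_0→∞ = 498.44625 + 745.860 = 1244.30625 µg/mL·hr

AUC = 1240 µg/mL·hr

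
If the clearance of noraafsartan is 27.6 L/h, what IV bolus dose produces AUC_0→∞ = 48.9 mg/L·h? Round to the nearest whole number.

Dose = 1350 mg

Dose_iv = CL × AUC_0→∞
     = 27.6 × 48.9 = 1349.64 mg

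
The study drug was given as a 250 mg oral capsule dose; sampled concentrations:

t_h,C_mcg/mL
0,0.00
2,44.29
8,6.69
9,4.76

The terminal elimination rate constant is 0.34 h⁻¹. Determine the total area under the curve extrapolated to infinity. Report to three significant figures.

Trapezoidal AUC_0→9:
  [0→2]: (0.00+44.29)/2 × 2 = 44.29
  [2→8]: (44.29+6.69)/2 × 6 = 152.94
  [8→9]: (6.69+4.76)/2 × 1 = 5.725
  Sum = 202.955 mcg/mL·h
Extrapolated tail: C_last / k_e = 4.76 / 0.34 = 14.000
AUC_0→∞ = 202.955 + 14.000 = 216.955 mcg/mL·h

AUC = 217 mcg/mL·h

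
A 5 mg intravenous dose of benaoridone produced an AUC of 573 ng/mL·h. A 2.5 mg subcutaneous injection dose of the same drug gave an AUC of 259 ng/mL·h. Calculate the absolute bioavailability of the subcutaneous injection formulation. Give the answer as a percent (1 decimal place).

F = (AUC_ev / D_ev) / (AUC_iv / D_iv)
  = (259/2.5) / (573/5)
  = 103.6 / 114.6 = 0.9040
  = 90.40%

F = 90.4%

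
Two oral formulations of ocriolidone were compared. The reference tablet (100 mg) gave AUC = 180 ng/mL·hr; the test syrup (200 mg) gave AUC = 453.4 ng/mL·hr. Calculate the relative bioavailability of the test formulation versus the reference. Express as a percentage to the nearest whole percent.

F_rel = (AUC_test/D_test) / (AUC_ref/D_ref)
      = (453.4/200) / (180/100)
      = 2.267 / 1.8 = 1.2594 = 125.94%

F_rel = 126%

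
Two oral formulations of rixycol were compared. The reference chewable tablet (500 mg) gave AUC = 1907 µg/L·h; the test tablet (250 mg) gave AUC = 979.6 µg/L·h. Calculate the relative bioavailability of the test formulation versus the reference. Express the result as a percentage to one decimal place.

F_rel = (AUC_test/D_test) / (AUC_ref/D_ref)
      = (979.6/250) / (1907/500)
      = 3.9184 / 3.814 = 1.0274 = 102.74%

F_rel = 102.7%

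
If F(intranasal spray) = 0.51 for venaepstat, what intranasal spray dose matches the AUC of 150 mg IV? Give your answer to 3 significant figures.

D_intranasal = 294 mg

For equal systemic exposure: F × D_ev = D_iv
D_ev = D_iv / F = 150 / 0.51 = 294.118 mg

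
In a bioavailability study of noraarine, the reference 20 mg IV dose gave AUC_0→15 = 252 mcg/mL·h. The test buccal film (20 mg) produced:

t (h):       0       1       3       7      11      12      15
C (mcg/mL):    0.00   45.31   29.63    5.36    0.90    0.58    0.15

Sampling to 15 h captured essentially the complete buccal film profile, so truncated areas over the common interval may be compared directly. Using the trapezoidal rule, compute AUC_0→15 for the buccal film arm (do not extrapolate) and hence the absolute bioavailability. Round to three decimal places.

F = 0.722

Trapezoidal AUC_0→15 (buccal film):
  [0→1]: (0.00+45.31)/2 × 1 = 22.655
  [1→3]: (45.31+29.63)/2 × 2 = 74.94
  [3→7]: (29.63+5.36)/2 × 4 = 69.98
  [7→11]: (5.36+0.90)/2 × 4 = 12.52
  [11→12]: (0.90+0.58)/2 × 1 = 0.74
  [12→15]: (0.58+0.15)/2 × 3 = 1.095
  Sum = 181.93 mcg/mL·h
F = (AUC_ev/D_ev)/(AUC_iv/D_iv) = (181.93/20)/(252/20) = 9.0965/12.6 = 0.7219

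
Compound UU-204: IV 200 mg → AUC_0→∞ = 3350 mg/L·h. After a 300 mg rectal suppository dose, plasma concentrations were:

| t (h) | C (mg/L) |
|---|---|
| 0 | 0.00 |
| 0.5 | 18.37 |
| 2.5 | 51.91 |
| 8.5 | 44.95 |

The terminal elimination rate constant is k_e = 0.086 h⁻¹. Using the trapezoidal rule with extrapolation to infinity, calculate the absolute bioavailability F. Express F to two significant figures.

Trapezoidal AUC_0→8.5 (rectal suppository):
  [0→0.5]: (0.00+18.37)/2 × 0.5 = 4.5925
  [0.5→2.5]: (18.37+51.91)/2 × 2 = 70.28
  [2.5→8.5]: (51.91+44.95)/2 × 6 = 290.58
  Sum = 365.4525 mg/L·h
Tail: C_last/k_e = 44.95/0.086 = 522.674
AUC_0→∞ (rectal suppository) = 365.4525 + 522.674 = 888.1265 mg/L·h
F = (AUC_ev/D_ev)/(AUC_iv/D_iv) = (888.1265/300)/(3350/200) = 2.96042/16.75 = 0.1767

F = 0.18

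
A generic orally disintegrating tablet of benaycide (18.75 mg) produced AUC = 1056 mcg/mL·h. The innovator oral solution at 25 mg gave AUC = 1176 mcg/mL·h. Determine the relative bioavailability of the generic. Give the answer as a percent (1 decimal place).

F_rel = (AUC_test/D_test) / (AUC_ref/D_ref)
      = (1056/18.75) / (1176/25)
      = 56.32 / 47.04 = 1.1973 = 119.73%

F_rel = 119.7%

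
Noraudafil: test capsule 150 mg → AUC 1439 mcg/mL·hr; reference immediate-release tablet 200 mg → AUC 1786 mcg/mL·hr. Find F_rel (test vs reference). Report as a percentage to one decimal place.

F_rel = 107.4%

F_rel = (AUC_test/D_test) / (AUC_ref/D_ref)
      = (1439/150) / (1786/200)
      = 9.59333 / 8.93 = 1.0743 = 107.43%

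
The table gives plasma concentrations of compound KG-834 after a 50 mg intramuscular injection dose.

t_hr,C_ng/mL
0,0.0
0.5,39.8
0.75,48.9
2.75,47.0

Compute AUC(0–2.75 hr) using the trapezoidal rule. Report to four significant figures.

AUC = 116.9 ng/mL·hr

Trapezoidal AUC_0→2.75:
  [0→0.5]: (0.0+39.8)/2 × 0.5 = 9.95
  [0.5→0.75]: (39.8+48.9)/2 × 0.25 = 11.0875
  [0.75→2.75]: (48.9+47.0)/2 × 2 = 95.9
  Sum = 116.9375 ng/mL·hr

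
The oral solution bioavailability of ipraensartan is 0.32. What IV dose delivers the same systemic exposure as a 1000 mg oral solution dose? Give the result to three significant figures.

D_iv = 320 mg

Systemic exposure from an extravascular dose = F × D_ev, so the equivalent IV dose is F × D_ev.
D_iv = F × D_ev = 0.32 × 1000 = 320 mg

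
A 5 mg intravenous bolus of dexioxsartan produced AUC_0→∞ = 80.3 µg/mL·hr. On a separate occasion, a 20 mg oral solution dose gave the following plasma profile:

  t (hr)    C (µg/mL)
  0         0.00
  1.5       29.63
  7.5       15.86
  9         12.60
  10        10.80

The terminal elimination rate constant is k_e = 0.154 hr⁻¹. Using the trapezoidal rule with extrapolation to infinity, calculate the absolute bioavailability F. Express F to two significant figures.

Trapezoidal AUC_0→10 (oral solution):
  [0→1.5]: (0.00+29.63)/2 × 1.5 = 22.2225
  [1.5→7.5]: (29.63+15.86)/2 × 6 = 136.47
  [7.5→9]: (15.86+12.60)/2 × 1.5 = 21.345
  [9→10]: (12.60+10.80)/2 × 1 = 11.7
  Sum = 191.7375 µg/mL·hr
Tail: C_last/k_e = 10.80/0.154 = 70.130
AUC_0→∞ (oral solution) = 191.7375 + 70.130 = 261.8675 µg/mL·hr
F = (AUC_ev/D_ev)/(AUC_iv/D_iv) = (261.8675/20)/(80.3/5) = 13.093375/16.06 = 0.8153

F = 0.82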